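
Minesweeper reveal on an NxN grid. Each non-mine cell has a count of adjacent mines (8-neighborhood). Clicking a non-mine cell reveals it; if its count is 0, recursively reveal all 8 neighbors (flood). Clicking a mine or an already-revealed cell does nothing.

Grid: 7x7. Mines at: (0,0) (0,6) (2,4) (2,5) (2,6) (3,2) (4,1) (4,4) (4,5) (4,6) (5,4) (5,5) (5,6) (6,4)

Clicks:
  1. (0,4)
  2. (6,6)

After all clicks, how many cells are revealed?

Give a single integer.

Click 1 (0,4) count=0: revealed 13 new [(0,1) (0,2) (0,3) (0,4) (0,5) (1,1) (1,2) (1,3) (1,4) (1,5) (2,1) (2,2) (2,3)] -> total=13
Click 2 (6,6) count=2: revealed 1 new [(6,6)] -> total=14

Answer: 14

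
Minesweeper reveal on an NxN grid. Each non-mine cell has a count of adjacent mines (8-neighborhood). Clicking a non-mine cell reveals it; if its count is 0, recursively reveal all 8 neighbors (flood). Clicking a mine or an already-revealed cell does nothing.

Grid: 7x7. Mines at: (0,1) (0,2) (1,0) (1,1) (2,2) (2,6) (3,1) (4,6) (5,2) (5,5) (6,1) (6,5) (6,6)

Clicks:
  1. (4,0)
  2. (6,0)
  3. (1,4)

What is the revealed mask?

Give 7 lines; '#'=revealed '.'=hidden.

Answer: ...####
...####
...###.
...###.
#..###.
.......
#......

Derivation:
Click 1 (4,0) count=1: revealed 1 new [(4,0)] -> total=1
Click 2 (6,0) count=1: revealed 1 new [(6,0)] -> total=2
Click 3 (1,4) count=0: revealed 17 new [(0,3) (0,4) (0,5) (0,6) (1,3) (1,4) (1,5) (1,6) (2,3) (2,4) (2,5) (3,3) (3,4) (3,5) (4,3) (4,4) (4,5)] -> total=19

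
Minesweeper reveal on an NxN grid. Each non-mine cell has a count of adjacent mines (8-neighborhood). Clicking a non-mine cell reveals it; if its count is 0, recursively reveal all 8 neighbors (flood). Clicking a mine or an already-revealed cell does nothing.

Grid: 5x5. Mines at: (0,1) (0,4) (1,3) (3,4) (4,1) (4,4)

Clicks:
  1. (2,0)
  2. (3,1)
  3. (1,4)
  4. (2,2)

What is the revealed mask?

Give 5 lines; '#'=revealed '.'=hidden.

Answer: .....
###.#
###..
###..
.....

Derivation:
Click 1 (2,0) count=0: revealed 9 new [(1,0) (1,1) (1,2) (2,0) (2,1) (2,2) (3,0) (3,1) (3,2)] -> total=9
Click 2 (3,1) count=1: revealed 0 new [(none)] -> total=9
Click 3 (1,4) count=2: revealed 1 new [(1,4)] -> total=10
Click 4 (2,2) count=1: revealed 0 new [(none)] -> total=10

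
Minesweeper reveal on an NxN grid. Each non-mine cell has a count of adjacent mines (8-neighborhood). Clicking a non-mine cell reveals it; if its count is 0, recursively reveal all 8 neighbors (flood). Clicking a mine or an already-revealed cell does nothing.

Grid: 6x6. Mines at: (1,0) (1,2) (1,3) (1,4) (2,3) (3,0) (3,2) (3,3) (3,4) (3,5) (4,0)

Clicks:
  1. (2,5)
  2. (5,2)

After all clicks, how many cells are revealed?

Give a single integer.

Click 1 (2,5) count=3: revealed 1 new [(2,5)] -> total=1
Click 2 (5,2) count=0: revealed 10 new [(4,1) (4,2) (4,3) (4,4) (4,5) (5,1) (5,2) (5,3) (5,4) (5,5)] -> total=11

Answer: 11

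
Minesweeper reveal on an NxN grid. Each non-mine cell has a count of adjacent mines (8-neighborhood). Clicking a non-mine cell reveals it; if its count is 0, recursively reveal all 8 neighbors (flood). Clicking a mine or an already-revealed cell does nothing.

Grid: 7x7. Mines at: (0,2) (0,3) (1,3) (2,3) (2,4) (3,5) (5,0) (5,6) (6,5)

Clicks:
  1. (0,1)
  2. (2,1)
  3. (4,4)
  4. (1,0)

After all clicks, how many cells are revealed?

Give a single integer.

Answer: 26

Derivation:
Click 1 (0,1) count=1: revealed 1 new [(0,1)] -> total=1
Click 2 (2,1) count=0: revealed 25 new [(0,0) (1,0) (1,1) (1,2) (2,0) (2,1) (2,2) (3,0) (3,1) (3,2) (3,3) (3,4) (4,0) (4,1) (4,2) (4,3) (4,4) (5,1) (5,2) (5,3) (5,4) (6,1) (6,2) (6,3) (6,4)] -> total=26
Click 3 (4,4) count=1: revealed 0 new [(none)] -> total=26
Click 4 (1,0) count=0: revealed 0 new [(none)] -> total=26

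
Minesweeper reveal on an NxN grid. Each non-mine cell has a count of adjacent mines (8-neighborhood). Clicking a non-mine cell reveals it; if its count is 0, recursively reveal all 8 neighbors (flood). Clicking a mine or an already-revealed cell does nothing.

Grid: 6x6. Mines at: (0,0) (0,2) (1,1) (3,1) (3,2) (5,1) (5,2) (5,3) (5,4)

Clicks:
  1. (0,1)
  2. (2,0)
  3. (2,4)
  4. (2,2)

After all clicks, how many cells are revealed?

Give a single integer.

Answer: 18

Derivation:
Click 1 (0,1) count=3: revealed 1 new [(0,1)] -> total=1
Click 2 (2,0) count=2: revealed 1 new [(2,0)] -> total=2
Click 3 (2,4) count=0: revealed 15 new [(0,3) (0,4) (0,5) (1,3) (1,4) (1,5) (2,3) (2,4) (2,5) (3,3) (3,4) (3,5) (4,3) (4,4) (4,5)] -> total=17
Click 4 (2,2) count=3: revealed 1 new [(2,2)] -> total=18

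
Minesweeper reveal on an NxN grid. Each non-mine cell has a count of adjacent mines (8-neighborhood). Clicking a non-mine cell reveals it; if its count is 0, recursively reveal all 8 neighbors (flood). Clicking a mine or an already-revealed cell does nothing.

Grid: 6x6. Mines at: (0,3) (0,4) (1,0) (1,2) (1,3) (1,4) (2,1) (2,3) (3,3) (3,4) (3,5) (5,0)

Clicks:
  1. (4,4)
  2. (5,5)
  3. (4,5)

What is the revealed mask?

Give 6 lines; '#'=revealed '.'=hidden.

Answer: ......
......
......
......
.#####
.#####

Derivation:
Click 1 (4,4) count=3: revealed 1 new [(4,4)] -> total=1
Click 2 (5,5) count=0: revealed 9 new [(4,1) (4,2) (4,3) (4,5) (5,1) (5,2) (5,3) (5,4) (5,5)] -> total=10
Click 3 (4,5) count=2: revealed 0 new [(none)] -> total=10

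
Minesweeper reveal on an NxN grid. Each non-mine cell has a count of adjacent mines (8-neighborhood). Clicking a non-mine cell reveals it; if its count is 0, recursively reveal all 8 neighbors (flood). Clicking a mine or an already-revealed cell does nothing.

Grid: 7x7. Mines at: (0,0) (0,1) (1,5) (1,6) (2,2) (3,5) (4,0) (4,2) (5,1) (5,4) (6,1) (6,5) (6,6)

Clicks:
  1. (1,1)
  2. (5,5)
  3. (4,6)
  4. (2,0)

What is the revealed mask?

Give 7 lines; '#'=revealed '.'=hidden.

Answer: .......
##.....
##.....
##.....
......#
.....#.
.......

Derivation:
Click 1 (1,1) count=3: revealed 1 new [(1,1)] -> total=1
Click 2 (5,5) count=3: revealed 1 new [(5,5)] -> total=2
Click 3 (4,6) count=1: revealed 1 new [(4,6)] -> total=3
Click 4 (2,0) count=0: revealed 5 new [(1,0) (2,0) (2,1) (3,0) (3,1)] -> total=8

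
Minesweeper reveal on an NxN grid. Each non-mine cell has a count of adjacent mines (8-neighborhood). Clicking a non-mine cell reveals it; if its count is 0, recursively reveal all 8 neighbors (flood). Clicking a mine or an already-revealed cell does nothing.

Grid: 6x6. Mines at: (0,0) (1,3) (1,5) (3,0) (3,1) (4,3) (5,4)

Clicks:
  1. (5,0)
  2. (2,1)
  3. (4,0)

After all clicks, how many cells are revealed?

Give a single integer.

Click 1 (5,0) count=0: revealed 6 new [(4,0) (4,1) (4,2) (5,0) (5,1) (5,2)] -> total=6
Click 2 (2,1) count=2: revealed 1 new [(2,1)] -> total=7
Click 3 (4,0) count=2: revealed 0 new [(none)] -> total=7

Answer: 7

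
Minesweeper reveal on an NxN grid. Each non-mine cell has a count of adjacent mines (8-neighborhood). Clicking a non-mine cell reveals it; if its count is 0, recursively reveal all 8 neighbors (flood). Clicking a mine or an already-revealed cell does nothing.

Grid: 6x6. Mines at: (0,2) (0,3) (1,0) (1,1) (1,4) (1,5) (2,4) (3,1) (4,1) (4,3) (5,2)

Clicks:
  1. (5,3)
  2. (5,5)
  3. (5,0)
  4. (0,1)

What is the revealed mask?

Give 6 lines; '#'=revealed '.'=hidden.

Click 1 (5,3) count=2: revealed 1 new [(5,3)] -> total=1
Click 2 (5,5) count=0: revealed 6 new [(3,4) (3,5) (4,4) (4,5) (5,4) (5,5)] -> total=7
Click 3 (5,0) count=1: revealed 1 new [(5,0)] -> total=8
Click 4 (0,1) count=3: revealed 1 new [(0,1)] -> total=9

Answer: .#....
......
......
....##
....##
#..###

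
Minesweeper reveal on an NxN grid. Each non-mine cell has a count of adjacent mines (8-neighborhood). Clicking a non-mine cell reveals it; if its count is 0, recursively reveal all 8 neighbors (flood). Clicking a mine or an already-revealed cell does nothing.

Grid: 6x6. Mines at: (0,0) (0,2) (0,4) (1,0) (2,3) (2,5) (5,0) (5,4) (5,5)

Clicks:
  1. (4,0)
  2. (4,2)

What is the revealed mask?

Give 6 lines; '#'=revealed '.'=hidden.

Click 1 (4,0) count=1: revealed 1 new [(4,0)] -> total=1
Click 2 (4,2) count=0: revealed 13 new [(2,0) (2,1) (2,2) (3,0) (3,1) (3,2) (3,3) (4,1) (4,2) (4,3) (5,1) (5,2) (5,3)] -> total=14

Answer: ......
......
###...
####..
####..
.###..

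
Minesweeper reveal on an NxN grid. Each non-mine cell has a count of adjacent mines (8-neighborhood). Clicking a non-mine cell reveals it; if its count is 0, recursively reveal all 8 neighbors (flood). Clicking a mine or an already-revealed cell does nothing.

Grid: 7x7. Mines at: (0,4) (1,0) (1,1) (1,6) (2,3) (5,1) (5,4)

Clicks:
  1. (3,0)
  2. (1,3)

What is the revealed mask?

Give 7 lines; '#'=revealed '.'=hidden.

Answer: .......
...#...
###....
###....
###....
.......
.......

Derivation:
Click 1 (3,0) count=0: revealed 9 new [(2,0) (2,1) (2,2) (3,0) (3,1) (3,2) (4,0) (4,1) (4,2)] -> total=9
Click 2 (1,3) count=2: revealed 1 new [(1,3)] -> total=10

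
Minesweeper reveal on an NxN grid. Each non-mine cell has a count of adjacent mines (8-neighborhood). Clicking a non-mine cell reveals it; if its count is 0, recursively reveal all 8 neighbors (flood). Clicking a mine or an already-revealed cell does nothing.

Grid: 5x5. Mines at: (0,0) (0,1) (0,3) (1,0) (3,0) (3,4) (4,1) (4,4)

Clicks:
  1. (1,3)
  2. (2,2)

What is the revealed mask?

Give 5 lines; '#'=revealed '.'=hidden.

Answer: .....
.###.
.###.
.###.
.....

Derivation:
Click 1 (1,3) count=1: revealed 1 new [(1,3)] -> total=1
Click 2 (2,2) count=0: revealed 8 new [(1,1) (1,2) (2,1) (2,2) (2,3) (3,1) (3,2) (3,3)] -> total=9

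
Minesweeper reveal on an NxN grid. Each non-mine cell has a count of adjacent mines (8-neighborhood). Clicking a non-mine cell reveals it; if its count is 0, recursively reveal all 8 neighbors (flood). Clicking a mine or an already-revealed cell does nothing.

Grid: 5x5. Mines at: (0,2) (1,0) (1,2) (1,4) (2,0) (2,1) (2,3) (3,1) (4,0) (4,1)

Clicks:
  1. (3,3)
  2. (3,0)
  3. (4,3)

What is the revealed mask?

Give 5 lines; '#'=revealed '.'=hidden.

Click 1 (3,3) count=1: revealed 1 new [(3,3)] -> total=1
Click 2 (3,0) count=5: revealed 1 new [(3,0)] -> total=2
Click 3 (4,3) count=0: revealed 5 new [(3,2) (3,4) (4,2) (4,3) (4,4)] -> total=7

Answer: .....
.....
.....
#.###
..###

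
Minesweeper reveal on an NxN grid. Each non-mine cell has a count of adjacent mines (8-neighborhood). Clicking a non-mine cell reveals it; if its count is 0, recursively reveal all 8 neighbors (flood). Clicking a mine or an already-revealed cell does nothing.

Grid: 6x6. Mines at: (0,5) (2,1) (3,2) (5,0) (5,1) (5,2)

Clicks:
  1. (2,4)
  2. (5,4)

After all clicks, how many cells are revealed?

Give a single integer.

Click 1 (2,4) count=0: revealed 24 new [(0,0) (0,1) (0,2) (0,3) (0,4) (1,0) (1,1) (1,2) (1,3) (1,4) (1,5) (2,2) (2,3) (2,4) (2,5) (3,3) (3,4) (3,5) (4,3) (4,4) (4,5) (5,3) (5,4) (5,5)] -> total=24
Click 2 (5,4) count=0: revealed 0 new [(none)] -> total=24

Answer: 24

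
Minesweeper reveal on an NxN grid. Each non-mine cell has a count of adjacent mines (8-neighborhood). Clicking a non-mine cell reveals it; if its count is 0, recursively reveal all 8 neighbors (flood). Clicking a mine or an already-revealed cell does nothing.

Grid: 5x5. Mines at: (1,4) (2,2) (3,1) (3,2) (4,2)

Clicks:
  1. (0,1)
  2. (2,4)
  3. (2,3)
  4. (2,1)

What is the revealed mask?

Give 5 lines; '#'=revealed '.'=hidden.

Answer: ####.
####.
##.##
.....
.....

Derivation:
Click 1 (0,1) count=0: revealed 10 new [(0,0) (0,1) (0,2) (0,3) (1,0) (1,1) (1,2) (1,3) (2,0) (2,1)] -> total=10
Click 2 (2,4) count=1: revealed 1 new [(2,4)] -> total=11
Click 3 (2,3) count=3: revealed 1 new [(2,3)] -> total=12
Click 4 (2,1) count=3: revealed 0 new [(none)] -> total=12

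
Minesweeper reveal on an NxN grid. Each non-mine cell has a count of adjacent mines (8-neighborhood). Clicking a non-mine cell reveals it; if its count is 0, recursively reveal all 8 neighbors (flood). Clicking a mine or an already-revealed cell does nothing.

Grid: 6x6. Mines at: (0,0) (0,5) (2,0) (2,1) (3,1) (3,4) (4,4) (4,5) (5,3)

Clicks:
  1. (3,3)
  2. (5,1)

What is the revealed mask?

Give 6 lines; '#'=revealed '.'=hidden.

Click 1 (3,3) count=2: revealed 1 new [(3,3)] -> total=1
Click 2 (5,1) count=0: revealed 6 new [(4,0) (4,1) (4,2) (5,0) (5,1) (5,2)] -> total=7

Answer: ......
......
......
...#..
###...
###...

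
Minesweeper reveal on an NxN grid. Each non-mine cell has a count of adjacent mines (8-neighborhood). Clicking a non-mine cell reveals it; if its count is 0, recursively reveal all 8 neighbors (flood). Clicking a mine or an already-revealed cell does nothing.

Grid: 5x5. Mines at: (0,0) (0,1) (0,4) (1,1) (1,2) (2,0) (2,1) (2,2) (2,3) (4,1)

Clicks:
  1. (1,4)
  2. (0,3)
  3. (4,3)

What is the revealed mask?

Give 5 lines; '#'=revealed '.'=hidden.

Answer: ...#.
....#
.....
..###
..###

Derivation:
Click 1 (1,4) count=2: revealed 1 new [(1,4)] -> total=1
Click 2 (0,3) count=2: revealed 1 new [(0,3)] -> total=2
Click 3 (4,3) count=0: revealed 6 new [(3,2) (3,3) (3,4) (4,2) (4,3) (4,4)] -> total=8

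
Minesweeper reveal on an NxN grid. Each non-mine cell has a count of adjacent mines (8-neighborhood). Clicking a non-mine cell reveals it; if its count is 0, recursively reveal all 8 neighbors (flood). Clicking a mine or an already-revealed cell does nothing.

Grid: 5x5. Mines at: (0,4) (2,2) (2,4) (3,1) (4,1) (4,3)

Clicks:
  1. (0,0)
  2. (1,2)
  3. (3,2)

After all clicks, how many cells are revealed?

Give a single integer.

Click 1 (0,0) count=0: revealed 10 new [(0,0) (0,1) (0,2) (0,3) (1,0) (1,1) (1,2) (1,3) (2,0) (2,1)] -> total=10
Click 2 (1,2) count=1: revealed 0 new [(none)] -> total=10
Click 3 (3,2) count=4: revealed 1 new [(3,2)] -> total=11

Answer: 11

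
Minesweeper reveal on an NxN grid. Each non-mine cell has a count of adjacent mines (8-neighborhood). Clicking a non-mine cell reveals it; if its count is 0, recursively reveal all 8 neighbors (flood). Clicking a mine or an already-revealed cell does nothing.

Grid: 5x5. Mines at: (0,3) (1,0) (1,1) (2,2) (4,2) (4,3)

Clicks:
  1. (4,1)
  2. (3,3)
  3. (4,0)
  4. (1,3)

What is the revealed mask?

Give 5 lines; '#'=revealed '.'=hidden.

Click 1 (4,1) count=1: revealed 1 new [(4,1)] -> total=1
Click 2 (3,3) count=3: revealed 1 new [(3,3)] -> total=2
Click 3 (4,0) count=0: revealed 5 new [(2,0) (2,1) (3,0) (3,1) (4,0)] -> total=7
Click 4 (1,3) count=2: revealed 1 new [(1,3)] -> total=8

Answer: .....
...#.
##...
##.#.
##...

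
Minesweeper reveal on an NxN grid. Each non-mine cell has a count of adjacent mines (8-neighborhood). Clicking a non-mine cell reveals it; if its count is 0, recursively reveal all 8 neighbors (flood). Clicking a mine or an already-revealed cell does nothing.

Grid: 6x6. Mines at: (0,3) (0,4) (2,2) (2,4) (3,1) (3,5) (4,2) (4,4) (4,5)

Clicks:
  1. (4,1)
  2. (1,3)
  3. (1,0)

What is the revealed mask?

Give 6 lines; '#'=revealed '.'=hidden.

Answer: ###...
####..
##....
......
.#....
......

Derivation:
Click 1 (4,1) count=2: revealed 1 new [(4,1)] -> total=1
Click 2 (1,3) count=4: revealed 1 new [(1,3)] -> total=2
Click 3 (1,0) count=0: revealed 8 new [(0,0) (0,1) (0,2) (1,0) (1,1) (1,2) (2,0) (2,1)] -> total=10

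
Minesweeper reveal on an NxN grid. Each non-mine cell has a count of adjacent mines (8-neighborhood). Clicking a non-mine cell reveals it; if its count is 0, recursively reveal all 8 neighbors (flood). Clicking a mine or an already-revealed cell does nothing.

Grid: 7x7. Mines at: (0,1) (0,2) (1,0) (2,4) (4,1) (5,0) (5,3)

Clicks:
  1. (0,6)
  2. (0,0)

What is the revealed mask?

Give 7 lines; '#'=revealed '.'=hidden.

Answer: #..####
...####
.....##
....###
....###
....###
....###

Derivation:
Click 1 (0,6) count=0: revealed 22 new [(0,3) (0,4) (0,5) (0,6) (1,3) (1,4) (1,5) (1,6) (2,5) (2,6) (3,4) (3,5) (3,6) (4,4) (4,5) (4,6) (5,4) (5,5) (5,6) (6,4) (6,5) (6,6)] -> total=22
Click 2 (0,0) count=2: revealed 1 new [(0,0)] -> total=23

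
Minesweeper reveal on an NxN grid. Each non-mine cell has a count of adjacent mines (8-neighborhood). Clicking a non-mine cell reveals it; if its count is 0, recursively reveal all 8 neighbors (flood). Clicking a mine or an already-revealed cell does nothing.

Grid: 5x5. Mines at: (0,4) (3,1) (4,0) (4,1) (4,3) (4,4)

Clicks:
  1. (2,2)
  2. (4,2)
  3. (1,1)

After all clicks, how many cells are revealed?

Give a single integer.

Click 1 (2,2) count=1: revealed 1 new [(2,2)] -> total=1
Click 2 (4,2) count=3: revealed 1 new [(4,2)] -> total=2
Click 3 (1,1) count=0: revealed 16 new [(0,0) (0,1) (0,2) (0,3) (1,0) (1,1) (1,2) (1,3) (1,4) (2,0) (2,1) (2,3) (2,4) (3,2) (3,3) (3,4)] -> total=18

Answer: 18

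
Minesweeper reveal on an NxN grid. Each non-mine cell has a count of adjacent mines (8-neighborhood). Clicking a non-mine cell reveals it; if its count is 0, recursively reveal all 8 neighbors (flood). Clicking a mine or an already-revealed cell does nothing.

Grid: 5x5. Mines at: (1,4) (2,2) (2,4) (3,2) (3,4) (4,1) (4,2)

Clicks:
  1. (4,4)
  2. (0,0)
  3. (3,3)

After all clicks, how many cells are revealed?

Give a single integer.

Answer: 14

Derivation:
Click 1 (4,4) count=1: revealed 1 new [(4,4)] -> total=1
Click 2 (0,0) count=0: revealed 12 new [(0,0) (0,1) (0,2) (0,3) (1,0) (1,1) (1,2) (1,3) (2,0) (2,1) (3,0) (3,1)] -> total=13
Click 3 (3,3) count=5: revealed 1 new [(3,3)] -> total=14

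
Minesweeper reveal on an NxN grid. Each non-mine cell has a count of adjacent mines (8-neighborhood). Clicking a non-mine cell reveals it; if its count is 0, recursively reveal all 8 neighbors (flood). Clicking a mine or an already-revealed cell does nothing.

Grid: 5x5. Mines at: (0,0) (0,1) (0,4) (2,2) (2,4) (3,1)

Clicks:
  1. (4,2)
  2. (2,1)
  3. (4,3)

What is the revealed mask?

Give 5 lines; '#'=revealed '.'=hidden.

Answer: .....
.....
.#...
..###
..###

Derivation:
Click 1 (4,2) count=1: revealed 1 new [(4,2)] -> total=1
Click 2 (2,1) count=2: revealed 1 new [(2,1)] -> total=2
Click 3 (4,3) count=0: revealed 5 new [(3,2) (3,3) (3,4) (4,3) (4,4)] -> total=7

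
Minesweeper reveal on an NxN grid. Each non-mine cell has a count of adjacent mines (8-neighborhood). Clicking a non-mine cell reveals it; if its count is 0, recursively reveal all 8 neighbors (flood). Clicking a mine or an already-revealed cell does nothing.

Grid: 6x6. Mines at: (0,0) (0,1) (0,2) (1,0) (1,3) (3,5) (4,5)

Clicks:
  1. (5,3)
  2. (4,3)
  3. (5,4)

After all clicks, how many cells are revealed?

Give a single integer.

Answer: 20

Derivation:
Click 1 (5,3) count=0: revealed 20 new [(2,0) (2,1) (2,2) (2,3) (2,4) (3,0) (3,1) (3,2) (3,3) (3,4) (4,0) (4,1) (4,2) (4,3) (4,4) (5,0) (5,1) (5,2) (5,3) (5,4)] -> total=20
Click 2 (4,3) count=0: revealed 0 new [(none)] -> total=20
Click 3 (5,4) count=1: revealed 0 new [(none)] -> total=20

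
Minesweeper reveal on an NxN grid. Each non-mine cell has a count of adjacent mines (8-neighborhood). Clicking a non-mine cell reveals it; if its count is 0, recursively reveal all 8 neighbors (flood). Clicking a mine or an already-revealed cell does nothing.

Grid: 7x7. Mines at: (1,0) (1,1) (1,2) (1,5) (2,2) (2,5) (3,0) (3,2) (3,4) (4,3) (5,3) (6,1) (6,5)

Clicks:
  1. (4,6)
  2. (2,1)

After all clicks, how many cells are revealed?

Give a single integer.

Click 1 (4,6) count=0: revealed 6 new [(3,5) (3,6) (4,5) (4,6) (5,5) (5,6)] -> total=6
Click 2 (2,1) count=6: revealed 1 new [(2,1)] -> total=7

Answer: 7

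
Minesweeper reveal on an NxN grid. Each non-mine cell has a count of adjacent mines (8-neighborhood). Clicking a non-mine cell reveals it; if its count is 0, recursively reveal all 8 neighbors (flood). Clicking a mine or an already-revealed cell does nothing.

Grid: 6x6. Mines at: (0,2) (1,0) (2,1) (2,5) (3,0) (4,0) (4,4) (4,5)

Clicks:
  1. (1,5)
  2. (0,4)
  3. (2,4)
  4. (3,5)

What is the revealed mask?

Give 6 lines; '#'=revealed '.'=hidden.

Click 1 (1,5) count=1: revealed 1 new [(1,5)] -> total=1
Click 2 (0,4) count=0: revealed 5 new [(0,3) (0,4) (0,5) (1,3) (1,4)] -> total=6
Click 3 (2,4) count=1: revealed 1 new [(2,4)] -> total=7
Click 4 (3,5) count=3: revealed 1 new [(3,5)] -> total=8

Answer: ...###
...###
....#.
.....#
......
......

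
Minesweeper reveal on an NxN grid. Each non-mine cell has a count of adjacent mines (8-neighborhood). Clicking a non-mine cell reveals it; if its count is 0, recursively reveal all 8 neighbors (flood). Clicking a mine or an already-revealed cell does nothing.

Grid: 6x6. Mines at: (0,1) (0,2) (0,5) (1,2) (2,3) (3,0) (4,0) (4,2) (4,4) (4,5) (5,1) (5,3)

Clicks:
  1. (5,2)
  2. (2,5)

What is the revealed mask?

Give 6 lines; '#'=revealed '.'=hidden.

Answer: ......
....##
....##
....##
......
..#...

Derivation:
Click 1 (5,2) count=3: revealed 1 new [(5,2)] -> total=1
Click 2 (2,5) count=0: revealed 6 new [(1,4) (1,5) (2,4) (2,5) (3,4) (3,5)] -> total=7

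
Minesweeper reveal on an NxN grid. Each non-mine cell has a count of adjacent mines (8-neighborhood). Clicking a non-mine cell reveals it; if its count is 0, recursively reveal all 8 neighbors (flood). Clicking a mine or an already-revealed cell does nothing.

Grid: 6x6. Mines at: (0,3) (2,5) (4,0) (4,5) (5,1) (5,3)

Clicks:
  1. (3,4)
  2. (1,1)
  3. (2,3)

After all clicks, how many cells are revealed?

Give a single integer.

Click 1 (3,4) count=2: revealed 1 new [(3,4)] -> total=1
Click 2 (1,1) count=0: revealed 21 new [(0,0) (0,1) (0,2) (1,0) (1,1) (1,2) (1,3) (1,4) (2,0) (2,1) (2,2) (2,3) (2,4) (3,0) (3,1) (3,2) (3,3) (4,1) (4,2) (4,3) (4,4)] -> total=22
Click 3 (2,3) count=0: revealed 0 new [(none)] -> total=22

Answer: 22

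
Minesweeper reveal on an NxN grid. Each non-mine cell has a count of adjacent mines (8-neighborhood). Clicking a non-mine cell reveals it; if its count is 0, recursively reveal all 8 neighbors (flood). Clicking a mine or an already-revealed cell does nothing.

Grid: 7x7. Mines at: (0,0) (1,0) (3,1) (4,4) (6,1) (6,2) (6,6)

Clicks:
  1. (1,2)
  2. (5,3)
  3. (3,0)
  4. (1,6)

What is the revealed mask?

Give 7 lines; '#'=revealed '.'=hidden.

Answer: .######
.######
.######
#.#####
.....##
...#.##
.......

Derivation:
Click 1 (1,2) count=0: revealed 27 new [(0,1) (0,2) (0,3) (0,4) (0,5) (0,6) (1,1) (1,2) (1,3) (1,4) (1,5) (1,6) (2,1) (2,2) (2,3) (2,4) (2,5) (2,6) (3,2) (3,3) (3,4) (3,5) (3,6) (4,5) (4,6) (5,5) (5,6)] -> total=27
Click 2 (5,3) count=2: revealed 1 new [(5,3)] -> total=28
Click 3 (3,0) count=1: revealed 1 new [(3,0)] -> total=29
Click 4 (1,6) count=0: revealed 0 new [(none)] -> total=29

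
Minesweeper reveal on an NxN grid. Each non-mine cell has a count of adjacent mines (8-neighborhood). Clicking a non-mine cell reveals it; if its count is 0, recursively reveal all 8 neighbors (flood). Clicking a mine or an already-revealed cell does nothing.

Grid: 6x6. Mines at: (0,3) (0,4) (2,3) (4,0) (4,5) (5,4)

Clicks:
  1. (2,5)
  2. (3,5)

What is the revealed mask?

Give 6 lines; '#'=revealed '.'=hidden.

Answer: ......
....##
....##
....##
......
......

Derivation:
Click 1 (2,5) count=0: revealed 6 new [(1,4) (1,5) (2,4) (2,5) (3,4) (3,5)] -> total=6
Click 2 (3,5) count=1: revealed 0 new [(none)] -> total=6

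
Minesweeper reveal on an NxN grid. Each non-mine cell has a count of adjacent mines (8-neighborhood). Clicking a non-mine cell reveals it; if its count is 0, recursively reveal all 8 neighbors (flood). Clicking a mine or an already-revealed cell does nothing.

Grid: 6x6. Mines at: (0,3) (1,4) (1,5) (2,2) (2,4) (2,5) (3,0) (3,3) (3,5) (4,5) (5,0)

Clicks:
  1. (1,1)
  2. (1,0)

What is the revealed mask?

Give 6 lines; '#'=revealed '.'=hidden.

Answer: ###...
###...
##....
......
......
......

Derivation:
Click 1 (1,1) count=1: revealed 1 new [(1,1)] -> total=1
Click 2 (1,0) count=0: revealed 7 new [(0,0) (0,1) (0,2) (1,0) (1,2) (2,0) (2,1)] -> total=8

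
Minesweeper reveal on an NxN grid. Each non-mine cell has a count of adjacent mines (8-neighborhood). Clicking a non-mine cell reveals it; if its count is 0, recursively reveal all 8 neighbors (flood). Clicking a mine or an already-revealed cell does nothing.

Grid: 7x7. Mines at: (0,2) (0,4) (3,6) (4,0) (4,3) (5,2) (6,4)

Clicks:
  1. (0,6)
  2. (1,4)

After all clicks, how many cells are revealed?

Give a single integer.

Click 1 (0,6) count=0: revealed 6 new [(0,5) (0,6) (1,5) (1,6) (2,5) (2,6)] -> total=6
Click 2 (1,4) count=1: revealed 1 new [(1,4)] -> total=7

Answer: 7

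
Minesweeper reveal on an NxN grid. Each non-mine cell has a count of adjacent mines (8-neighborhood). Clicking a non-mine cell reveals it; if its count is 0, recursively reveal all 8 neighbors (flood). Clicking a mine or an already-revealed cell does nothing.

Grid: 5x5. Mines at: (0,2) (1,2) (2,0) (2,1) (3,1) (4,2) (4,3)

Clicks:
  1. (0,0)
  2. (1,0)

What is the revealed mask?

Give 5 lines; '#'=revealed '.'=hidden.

Click 1 (0,0) count=0: revealed 4 new [(0,0) (0,1) (1,0) (1,1)] -> total=4
Click 2 (1,0) count=2: revealed 0 new [(none)] -> total=4

Answer: ##...
##...
.....
.....
.....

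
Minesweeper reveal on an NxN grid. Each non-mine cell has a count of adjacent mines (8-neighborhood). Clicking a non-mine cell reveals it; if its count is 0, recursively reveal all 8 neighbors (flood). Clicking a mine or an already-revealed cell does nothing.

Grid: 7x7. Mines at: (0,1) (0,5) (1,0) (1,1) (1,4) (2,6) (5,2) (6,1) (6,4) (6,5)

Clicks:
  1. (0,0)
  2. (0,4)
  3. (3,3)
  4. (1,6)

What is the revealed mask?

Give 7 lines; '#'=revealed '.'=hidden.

Answer: #...#..
......#
######.
#######
#######
##.####
.......

Derivation:
Click 1 (0,0) count=3: revealed 1 new [(0,0)] -> total=1
Click 2 (0,4) count=2: revealed 1 new [(0,4)] -> total=2
Click 3 (3,3) count=0: revealed 26 new [(2,0) (2,1) (2,2) (2,3) (2,4) (2,5) (3,0) (3,1) (3,2) (3,3) (3,4) (3,5) (3,6) (4,0) (4,1) (4,2) (4,3) (4,4) (4,5) (4,6) (5,0) (5,1) (5,3) (5,4) (5,5) (5,6)] -> total=28
Click 4 (1,6) count=2: revealed 1 new [(1,6)] -> total=29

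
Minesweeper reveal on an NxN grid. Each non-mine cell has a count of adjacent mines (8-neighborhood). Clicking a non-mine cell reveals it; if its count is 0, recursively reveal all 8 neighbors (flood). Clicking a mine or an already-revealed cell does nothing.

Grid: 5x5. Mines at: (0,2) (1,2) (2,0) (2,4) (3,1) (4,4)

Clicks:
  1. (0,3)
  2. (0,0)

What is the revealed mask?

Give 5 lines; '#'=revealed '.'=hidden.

Answer: ##.#.
##...
.....
.....
.....

Derivation:
Click 1 (0,3) count=2: revealed 1 new [(0,3)] -> total=1
Click 2 (0,0) count=0: revealed 4 new [(0,0) (0,1) (1,0) (1,1)] -> total=5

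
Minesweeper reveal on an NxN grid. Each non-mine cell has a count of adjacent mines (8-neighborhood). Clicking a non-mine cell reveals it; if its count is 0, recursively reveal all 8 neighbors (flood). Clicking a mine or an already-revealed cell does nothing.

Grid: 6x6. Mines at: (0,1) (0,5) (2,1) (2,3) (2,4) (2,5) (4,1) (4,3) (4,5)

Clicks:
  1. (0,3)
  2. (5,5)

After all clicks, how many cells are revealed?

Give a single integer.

Answer: 7

Derivation:
Click 1 (0,3) count=0: revealed 6 new [(0,2) (0,3) (0,4) (1,2) (1,3) (1,4)] -> total=6
Click 2 (5,5) count=1: revealed 1 new [(5,5)] -> total=7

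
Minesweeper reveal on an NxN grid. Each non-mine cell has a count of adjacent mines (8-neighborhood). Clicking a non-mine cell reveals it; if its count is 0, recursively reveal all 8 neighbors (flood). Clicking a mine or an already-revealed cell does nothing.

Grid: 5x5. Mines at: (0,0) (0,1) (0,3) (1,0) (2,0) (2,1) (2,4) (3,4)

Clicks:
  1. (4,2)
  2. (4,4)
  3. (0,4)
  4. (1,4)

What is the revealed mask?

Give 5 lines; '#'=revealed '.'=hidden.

Click 1 (4,2) count=0: revealed 8 new [(3,0) (3,1) (3,2) (3,3) (4,0) (4,1) (4,2) (4,3)] -> total=8
Click 2 (4,4) count=1: revealed 1 new [(4,4)] -> total=9
Click 3 (0,4) count=1: revealed 1 new [(0,4)] -> total=10
Click 4 (1,4) count=2: revealed 1 new [(1,4)] -> total=11

Answer: ....#
....#
.....
####.
#####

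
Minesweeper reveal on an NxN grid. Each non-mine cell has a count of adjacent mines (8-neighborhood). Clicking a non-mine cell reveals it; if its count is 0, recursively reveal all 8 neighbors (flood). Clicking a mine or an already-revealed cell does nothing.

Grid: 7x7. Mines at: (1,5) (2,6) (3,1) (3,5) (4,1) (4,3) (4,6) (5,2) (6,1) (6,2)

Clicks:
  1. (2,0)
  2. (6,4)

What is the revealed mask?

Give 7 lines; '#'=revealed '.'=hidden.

Answer: .......
.......
#......
.......
.......
...####
...####

Derivation:
Click 1 (2,0) count=1: revealed 1 new [(2,0)] -> total=1
Click 2 (6,4) count=0: revealed 8 new [(5,3) (5,4) (5,5) (5,6) (6,3) (6,4) (6,5) (6,6)] -> total=9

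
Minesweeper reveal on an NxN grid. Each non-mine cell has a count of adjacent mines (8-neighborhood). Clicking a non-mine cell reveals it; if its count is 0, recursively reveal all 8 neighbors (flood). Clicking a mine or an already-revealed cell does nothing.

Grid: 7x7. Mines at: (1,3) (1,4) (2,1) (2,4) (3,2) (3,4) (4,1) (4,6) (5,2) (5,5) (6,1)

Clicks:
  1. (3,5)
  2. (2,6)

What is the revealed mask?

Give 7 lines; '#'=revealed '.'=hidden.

Answer: .....##
.....##
.....##
.....##
.......
.......
.......

Derivation:
Click 1 (3,5) count=3: revealed 1 new [(3,5)] -> total=1
Click 2 (2,6) count=0: revealed 7 new [(0,5) (0,6) (1,5) (1,6) (2,5) (2,6) (3,6)] -> total=8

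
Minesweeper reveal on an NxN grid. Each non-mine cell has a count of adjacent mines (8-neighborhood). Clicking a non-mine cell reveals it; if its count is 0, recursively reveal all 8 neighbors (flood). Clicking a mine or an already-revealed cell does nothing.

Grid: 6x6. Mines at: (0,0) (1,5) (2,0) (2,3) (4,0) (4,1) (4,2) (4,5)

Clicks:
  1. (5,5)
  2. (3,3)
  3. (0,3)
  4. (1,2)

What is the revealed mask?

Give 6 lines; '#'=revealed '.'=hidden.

Answer: .####.
.####.
......
...#..
......
.....#

Derivation:
Click 1 (5,5) count=1: revealed 1 new [(5,5)] -> total=1
Click 2 (3,3) count=2: revealed 1 new [(3,3)] -> total=2
Click 3 (0,3) count=0: revealed 8 new [(0,1) (0,2) (0,3) (0,4) (1,1) (1,2) (1,3) (1,4)] -> total=10
Click 4 (1,2) count=1: revealed 0 new [(none)] -> total=10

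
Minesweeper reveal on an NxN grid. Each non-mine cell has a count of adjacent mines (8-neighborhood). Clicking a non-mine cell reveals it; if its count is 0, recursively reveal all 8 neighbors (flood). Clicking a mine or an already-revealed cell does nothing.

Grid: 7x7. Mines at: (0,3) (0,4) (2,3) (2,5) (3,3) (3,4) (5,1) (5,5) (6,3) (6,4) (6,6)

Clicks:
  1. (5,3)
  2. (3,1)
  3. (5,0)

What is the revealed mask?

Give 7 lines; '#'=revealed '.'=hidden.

Click 1 (5,3) count=2: revealed 1 new [(5,3)] -> total=1
Click 2 (3,1) count=0: revealed 15 new [(0,0) (0,1) (0,2) (1,0) (1,1) (1,2) (2,0) (2,1) (2,2) (3,0) (3,1) (3,2) (4,0) (4,1) (4,2)] -> total=16
Click 3 (5,0) count=1: revealed 1 new [(5,0)] -> total=17

Answer: ###....
###....
###....
###....
###....
#..#...
.......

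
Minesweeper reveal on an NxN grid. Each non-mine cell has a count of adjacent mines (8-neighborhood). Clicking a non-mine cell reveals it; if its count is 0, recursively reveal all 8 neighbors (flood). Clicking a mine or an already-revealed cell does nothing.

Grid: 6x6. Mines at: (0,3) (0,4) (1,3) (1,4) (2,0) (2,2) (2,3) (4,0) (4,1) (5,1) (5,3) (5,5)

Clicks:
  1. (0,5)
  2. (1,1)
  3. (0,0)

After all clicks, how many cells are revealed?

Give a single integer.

Click 1 (0,5) count=2: revealed 1 new [(0,5)] -> total=1
Click 2 (1,1) count=2: revealed 1 new [(1,1)] -> total=2
Click 3 (0,0) count=0: revealed 5 new [(0,0) (0,1) (0,2) (1,0) (1,2)] -> total=7

Answer: 7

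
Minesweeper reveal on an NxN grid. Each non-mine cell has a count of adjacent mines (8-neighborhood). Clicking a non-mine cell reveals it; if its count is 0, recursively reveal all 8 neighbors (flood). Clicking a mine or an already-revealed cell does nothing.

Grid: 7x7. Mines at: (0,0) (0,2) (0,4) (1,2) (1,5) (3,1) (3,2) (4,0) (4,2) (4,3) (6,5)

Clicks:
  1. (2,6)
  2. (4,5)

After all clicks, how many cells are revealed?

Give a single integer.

Click 1 (2,6) count=1: revealed 1 new [(2,6)] -> total=1
Click 2 (4,5) count=0: revealed 11 new [(2,4) (2,5) (3,4) (3,5) (3,6) (4,4) (4,5) (4,6) (5,4) (5,5) (5,6)] -> total=12

Answer: 12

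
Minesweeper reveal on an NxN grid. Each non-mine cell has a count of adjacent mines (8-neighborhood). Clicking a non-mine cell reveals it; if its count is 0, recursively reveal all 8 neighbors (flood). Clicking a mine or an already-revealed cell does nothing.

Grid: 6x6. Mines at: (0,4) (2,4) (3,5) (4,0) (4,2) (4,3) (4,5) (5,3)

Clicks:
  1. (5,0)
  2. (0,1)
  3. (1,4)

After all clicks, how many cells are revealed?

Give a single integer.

Click 1 (5,0) count=1: revealed 1 new [(5,0)] -> total=1
Click 2 (0,1) count=0: revealed 16 new [(0,0) (0,1) (0,2) (0,3) (1,0) (1,1) (1,2) (1,3) (2,0) (2,1) (2,2) (2,3) (3,0) (3,1) (3,2) (3,3)] -> total=17
Click 3 (1,4) count=2: revealed 1 new [(1,4)] -> total=18

Answer: 18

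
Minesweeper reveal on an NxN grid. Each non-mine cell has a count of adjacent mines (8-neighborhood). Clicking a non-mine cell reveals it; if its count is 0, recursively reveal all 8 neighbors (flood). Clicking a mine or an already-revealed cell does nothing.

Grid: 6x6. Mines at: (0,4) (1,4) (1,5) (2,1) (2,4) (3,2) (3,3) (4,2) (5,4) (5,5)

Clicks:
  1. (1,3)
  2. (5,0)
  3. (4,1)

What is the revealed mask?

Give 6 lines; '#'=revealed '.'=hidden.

Answer: ......
...#..
......
##....
##....
##....

Derivation:
Click 1 (1,3) count=3: revealed 1 new [(1,3)] -> total=1
Click 2 (5,0) count=0: revealed 6 new [(3,0) (3,1) (4,0) (4,1) (5,0) (5,1)] -> total=7
Click 3 (4,1) count=2: revealed 0 new [(none)] -> total=7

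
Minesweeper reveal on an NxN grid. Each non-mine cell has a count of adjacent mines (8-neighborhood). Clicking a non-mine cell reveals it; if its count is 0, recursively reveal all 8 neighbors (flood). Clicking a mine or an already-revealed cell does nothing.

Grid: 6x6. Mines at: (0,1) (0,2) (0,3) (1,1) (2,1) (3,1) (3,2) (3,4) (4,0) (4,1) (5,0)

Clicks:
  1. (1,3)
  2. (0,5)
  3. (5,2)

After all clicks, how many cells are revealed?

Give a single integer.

Click 1 (1,3) count=2: revealed 1 new [(1,3)] -> total=1
Click 2 (0,5) count=0: revealed 6 new [(0,4) (0,5) (1,4) (1,5) (2,4) (2,5)] -> total=7
Click 3 (5,2) count=1: revealed 1 new [(5,2)] -> total=8

Answer: 8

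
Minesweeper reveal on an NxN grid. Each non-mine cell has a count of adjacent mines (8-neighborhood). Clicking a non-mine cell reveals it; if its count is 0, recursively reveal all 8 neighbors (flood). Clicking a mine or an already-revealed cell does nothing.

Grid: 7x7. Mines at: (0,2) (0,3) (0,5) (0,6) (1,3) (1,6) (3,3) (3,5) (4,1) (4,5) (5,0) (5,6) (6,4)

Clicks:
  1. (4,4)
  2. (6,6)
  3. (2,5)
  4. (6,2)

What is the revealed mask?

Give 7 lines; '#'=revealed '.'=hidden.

Answer: .......
.......
.....#.
.......
....#..
.###...
.###..#

Derivation:
Click 1 (4,4) count=3: revealed 1 new [(4,4)] -> total=1
Click 2 (6,6) count=1: revealed 1 new [(6,6)] -> total=2
Click 3 (2,5) count=2: revealed 1 new [(2,5)] -> total=3
Click 4 (6,2) count=0: revealed 6 new [(5,1) (5,2) (5,3) (6,1) (6,2) (6,3)] -> total=9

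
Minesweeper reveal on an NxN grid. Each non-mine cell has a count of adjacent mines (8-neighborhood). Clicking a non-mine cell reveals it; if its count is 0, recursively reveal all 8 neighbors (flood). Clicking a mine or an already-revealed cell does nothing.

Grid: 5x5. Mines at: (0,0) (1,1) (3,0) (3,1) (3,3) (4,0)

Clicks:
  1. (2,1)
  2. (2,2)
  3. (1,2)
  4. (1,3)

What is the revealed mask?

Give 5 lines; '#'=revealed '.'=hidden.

Click 1 (2,1) count=3: revealed 1 new [(2,1)] -> total=1
Click 2 (2,2) count=3: revealed 1 new [(2,2)] -> total=2
Click 3 (1,2) count=1: revealed 1 new [(1,2)] -> total=3
Click 4 (1,3) count=0: revealed 7 new [(0,2) (0,3) (0,4) (1,3) (1,4) (2,3) (2,4)] -> total=10

Answer: ..###
..###
.####
.....
.....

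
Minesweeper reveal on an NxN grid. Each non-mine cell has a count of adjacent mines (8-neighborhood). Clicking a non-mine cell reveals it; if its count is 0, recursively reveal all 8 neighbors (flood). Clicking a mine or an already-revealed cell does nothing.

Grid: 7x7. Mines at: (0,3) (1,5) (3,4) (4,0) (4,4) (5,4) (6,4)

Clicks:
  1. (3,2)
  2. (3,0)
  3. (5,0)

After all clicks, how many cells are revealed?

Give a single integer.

Answer: 26

Derivation:
Click 1 (3,2) count=0: revealed 26 new [(0,0) (0,1) (0,2) (1,0) (1,1) (1,2) (1,3) (2,0) (2,1) (2,2) (2,3) (3,0) (3,1) (3,2) (3,3) (4,1) (4,2) (4,3) (5,0) (5,1) (5,2) (5,3) (6,0) (6,1) (6,2) (6,3)] -> total=26
Click 2 (3,0) count=1: revealed 0 new [(none)] -> total=26
Click 3 (5,0) count=1: revealed 0 new [(none)] -> total=26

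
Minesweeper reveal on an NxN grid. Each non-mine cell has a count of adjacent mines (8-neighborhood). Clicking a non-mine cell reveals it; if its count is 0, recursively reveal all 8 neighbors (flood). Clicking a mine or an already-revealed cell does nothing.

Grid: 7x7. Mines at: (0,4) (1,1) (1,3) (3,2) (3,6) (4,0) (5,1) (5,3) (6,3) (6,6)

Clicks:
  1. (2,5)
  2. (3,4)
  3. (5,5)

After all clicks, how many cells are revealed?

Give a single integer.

Answer: 10

Derivation:
Click 1 (2,5) count=1: revealed 1 new [(2,5)] -> total=1
Click 2 (3,4) count=0: revealed 8 new [(2,3) (2,4) (3,3) (3,4) (3,5) (4,3) (4,4) (4,5)] -> total=9
Click 3 (5,5) count=1: revealed 1 new [(5,5)] -> total=10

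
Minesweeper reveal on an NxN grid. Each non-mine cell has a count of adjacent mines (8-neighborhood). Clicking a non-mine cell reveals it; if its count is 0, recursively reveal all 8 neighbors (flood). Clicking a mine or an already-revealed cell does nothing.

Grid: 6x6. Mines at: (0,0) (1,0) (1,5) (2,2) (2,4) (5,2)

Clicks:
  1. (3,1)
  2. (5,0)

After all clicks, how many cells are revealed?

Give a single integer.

Answer: 8

Derivation:
Click 1 (3,1) count=1: revealed 1 new [(3,1)] -> total=1
Click 2 (5,0) count=0: revealed 7 new [(2,0) (2,1) (3,0) (4,0) (4,1) (5,0) (5,1)] -> total=8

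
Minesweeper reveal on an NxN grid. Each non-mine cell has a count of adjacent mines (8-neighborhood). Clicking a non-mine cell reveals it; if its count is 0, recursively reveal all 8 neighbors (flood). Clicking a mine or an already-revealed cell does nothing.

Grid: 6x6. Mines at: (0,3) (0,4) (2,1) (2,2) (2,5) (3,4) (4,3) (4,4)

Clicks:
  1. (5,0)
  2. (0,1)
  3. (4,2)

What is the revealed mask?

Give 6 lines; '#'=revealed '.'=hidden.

Click 1 (5,0) count=0: revealed 9 new [(3,0) (3,1) (3,2) (4,0) (4,1) (4,2) (5,0) (5,1) (5,2)] -> total=9
Click 2 (0,1) count=0: revealed 6 new [(0,0) (0,1) (0,2) (1,0) (1,1) (1,2)] -> total=15
Click 3 (4,2) count=1: revealed 0 new [(none)] -> total=15

Answer: ###...
###...
......
###...
###...
###...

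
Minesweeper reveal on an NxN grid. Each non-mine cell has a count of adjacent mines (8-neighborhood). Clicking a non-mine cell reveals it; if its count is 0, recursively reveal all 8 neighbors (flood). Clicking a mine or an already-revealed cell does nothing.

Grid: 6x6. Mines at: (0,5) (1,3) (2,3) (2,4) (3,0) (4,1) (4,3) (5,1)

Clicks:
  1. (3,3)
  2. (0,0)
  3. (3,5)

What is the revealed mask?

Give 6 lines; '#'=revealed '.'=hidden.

Click 1 (3,3) count=3: revealed 1 new [(3,3)] -> total=1
Click 2 (0,0) count=0: revealed 9 new [(0,0) (0,1) (0,2) (1,0) (1,1) (1,2) (2,0) (2,1) (2,2)] -> total=10
Click 3 (3,5) count=1: revealed 1 new [(3,5)] -> total=11

Answer: ###...
###...
###...
...#.#
......
......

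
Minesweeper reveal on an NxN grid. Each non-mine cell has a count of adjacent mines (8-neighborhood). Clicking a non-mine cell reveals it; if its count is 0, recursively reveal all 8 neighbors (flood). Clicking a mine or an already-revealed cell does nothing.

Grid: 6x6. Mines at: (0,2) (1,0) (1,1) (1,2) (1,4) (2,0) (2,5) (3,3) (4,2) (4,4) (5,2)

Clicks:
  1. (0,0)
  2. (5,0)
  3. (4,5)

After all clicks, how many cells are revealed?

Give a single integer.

Answer: 8

Derivation:
Click 1 (0,0) count=2: revealed 1 new [(0,0)] -> total=1
Click 2 (5,0) count=0: revealed 6 new [(3,0) (3,1) (4,0) (4,1) (5,0) (5,1)] -> total=7
Click 3 (4,5) count=1: revealed 1 new [(4,5)] -> total=8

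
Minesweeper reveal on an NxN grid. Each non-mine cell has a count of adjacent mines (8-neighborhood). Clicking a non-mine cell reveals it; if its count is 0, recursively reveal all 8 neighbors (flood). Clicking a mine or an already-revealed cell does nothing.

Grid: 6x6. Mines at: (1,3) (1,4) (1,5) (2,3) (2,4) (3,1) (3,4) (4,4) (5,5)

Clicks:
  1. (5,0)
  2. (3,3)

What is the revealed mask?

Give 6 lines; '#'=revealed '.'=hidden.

Click 1 (5,0) count=0: revealed 8 new [(4,0) (4,1) (4,2) (4,3) (5,0) (5,1) (5,2) (5,3)] -> total=8
Click 2 (3,3) count=4: revealed 1 new [(3,3)] -> total=9

Answer: ......
......
......
...#..
####..
####..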